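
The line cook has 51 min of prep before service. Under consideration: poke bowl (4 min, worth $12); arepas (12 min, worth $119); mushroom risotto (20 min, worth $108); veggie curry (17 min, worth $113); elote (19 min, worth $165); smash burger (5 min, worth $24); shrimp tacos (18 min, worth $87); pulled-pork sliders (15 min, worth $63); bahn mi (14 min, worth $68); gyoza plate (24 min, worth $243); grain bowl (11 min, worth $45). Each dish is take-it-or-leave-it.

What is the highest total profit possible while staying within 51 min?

Ranking by ratio (profit/min): gyoza plate 10.12, arepas 9.92, elote 8.68, veggie curry 6.65.
Taking the top-ratio dishes first gives arepas + bahn mi + gyoza plate for 430 (50 min).
Replace arepas and bahn mi with elote + smash burger: the trade gains 2 net, giving 432 at 48 min.
The closest alternative, arepas + bahn mi + gyoza plate, reaches only 430.

432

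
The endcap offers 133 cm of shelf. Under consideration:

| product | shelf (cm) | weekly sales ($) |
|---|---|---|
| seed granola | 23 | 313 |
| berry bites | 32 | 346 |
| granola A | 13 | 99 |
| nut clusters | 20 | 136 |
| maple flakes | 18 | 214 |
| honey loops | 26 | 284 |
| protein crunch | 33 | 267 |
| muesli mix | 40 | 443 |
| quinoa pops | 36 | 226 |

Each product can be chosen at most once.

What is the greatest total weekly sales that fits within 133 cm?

1452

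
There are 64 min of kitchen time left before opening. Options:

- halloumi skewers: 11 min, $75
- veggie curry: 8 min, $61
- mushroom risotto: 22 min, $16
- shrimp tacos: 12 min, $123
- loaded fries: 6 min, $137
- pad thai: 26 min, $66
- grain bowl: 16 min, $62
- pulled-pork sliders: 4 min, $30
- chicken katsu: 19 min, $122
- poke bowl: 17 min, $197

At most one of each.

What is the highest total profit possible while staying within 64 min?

640

A density-first pass picks halloumi skewers + veggie curry + shrimp tacos + loaded fries + pulled-pork sliders + poke bowl — 623 at 58 min.
The 15 min tied up in halloumi skewers and pulled-pork sliders is better spent on chicken katsu — total rises to 640 (62 min).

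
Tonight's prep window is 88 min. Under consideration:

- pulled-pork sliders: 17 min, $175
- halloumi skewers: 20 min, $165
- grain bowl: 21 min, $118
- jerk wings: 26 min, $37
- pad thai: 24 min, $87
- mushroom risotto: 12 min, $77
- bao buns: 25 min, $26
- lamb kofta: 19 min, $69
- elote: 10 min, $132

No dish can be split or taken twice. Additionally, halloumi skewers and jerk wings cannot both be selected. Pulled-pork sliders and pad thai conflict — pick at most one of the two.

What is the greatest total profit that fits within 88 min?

667

Pulled-pork sliders + halloumi skewers + grain bowl + mushroom risotto + elote uses 80 of the 88 min and totals 667.
The closest alternative, pulled-pork sliders + halloumi skewers + grain bowl + lamb kofta + elote, reaches only 659.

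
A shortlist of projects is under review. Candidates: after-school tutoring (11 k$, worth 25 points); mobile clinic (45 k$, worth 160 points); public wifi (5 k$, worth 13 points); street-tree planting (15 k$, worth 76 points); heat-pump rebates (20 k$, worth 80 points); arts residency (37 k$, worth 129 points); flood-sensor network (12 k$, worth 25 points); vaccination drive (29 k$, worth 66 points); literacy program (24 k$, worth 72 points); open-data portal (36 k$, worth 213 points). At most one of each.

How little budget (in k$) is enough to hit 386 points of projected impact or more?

Look for the lowest-budget combination reaching 386.
Taking after-school tutoring + street-tree planting + heat-pump rebates + open-data portal gives 394 (≥ 386) for 82 k$.
Any bundle with less than 82 k$ falls short of 386.

82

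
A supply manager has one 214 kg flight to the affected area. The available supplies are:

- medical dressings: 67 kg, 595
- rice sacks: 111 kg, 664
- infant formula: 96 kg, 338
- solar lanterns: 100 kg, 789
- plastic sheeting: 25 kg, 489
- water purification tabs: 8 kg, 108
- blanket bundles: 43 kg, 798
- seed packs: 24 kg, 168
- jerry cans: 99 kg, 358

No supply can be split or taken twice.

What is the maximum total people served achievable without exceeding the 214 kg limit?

By people served per kg: plastic sheeting 19.56, blanket bundles 18.56, water purification tabs 13.50, medical dressings 8.88 lead.
Greedy by ratio would take medical dressings + plastic sheeting + water purification tabs + blanket bundles + seed packs: 167 kg used, total 2158.
Replace medical dressings with solar lanterns: the trade gains 194 net, giving 2352 at 200 kg.
No other feasible combination exceeds 2352.

2352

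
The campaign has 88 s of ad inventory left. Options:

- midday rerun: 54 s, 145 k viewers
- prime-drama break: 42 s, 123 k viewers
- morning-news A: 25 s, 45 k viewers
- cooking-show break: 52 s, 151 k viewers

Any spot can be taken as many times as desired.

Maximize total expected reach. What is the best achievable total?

246

By expected reach per s: prime-drama break 2.93, cooking-show break 2.90, midday rerun 2.69, morning-news A 1.80 lead.
Best packing: 2×prime-drama break — 84 s, 246 total.
Every other selection either busts 88 s or fails to beat 246.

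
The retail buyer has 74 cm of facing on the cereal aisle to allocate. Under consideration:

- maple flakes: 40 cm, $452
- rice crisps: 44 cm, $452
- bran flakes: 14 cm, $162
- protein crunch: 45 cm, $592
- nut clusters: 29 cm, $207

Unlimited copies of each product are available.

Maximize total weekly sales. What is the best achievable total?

Density check — protein crunch 13.16, bran flakes 11.57, maple flakes 11.30, rice crisps 10.27 are the best per cm.
Best packing: 2×bran flakes + protein crunch — 73 cm, 916 total.
The spare 1 cm is too small for any remaining product, and no exchange beats 916.

916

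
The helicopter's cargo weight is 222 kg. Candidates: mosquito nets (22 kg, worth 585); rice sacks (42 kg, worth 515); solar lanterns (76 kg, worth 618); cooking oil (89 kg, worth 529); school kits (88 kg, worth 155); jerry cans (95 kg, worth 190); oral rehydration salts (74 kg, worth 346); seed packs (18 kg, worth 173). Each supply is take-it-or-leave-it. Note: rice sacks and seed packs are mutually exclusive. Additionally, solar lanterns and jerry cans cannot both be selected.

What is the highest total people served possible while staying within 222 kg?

By people served per kg: mosquito nets 26.59, rice sacks 12.26, seed packs 9.61, solar lanterns 8.13 lead.
Mosquito nets + rice sacks + solar lanterns + oral rehydration salts uses 214 of the 222 kg and totals 2064.
The closest alternative, mosquito nets + solar lanterns + cooking oil + seed packs, reaches only 1905.

2064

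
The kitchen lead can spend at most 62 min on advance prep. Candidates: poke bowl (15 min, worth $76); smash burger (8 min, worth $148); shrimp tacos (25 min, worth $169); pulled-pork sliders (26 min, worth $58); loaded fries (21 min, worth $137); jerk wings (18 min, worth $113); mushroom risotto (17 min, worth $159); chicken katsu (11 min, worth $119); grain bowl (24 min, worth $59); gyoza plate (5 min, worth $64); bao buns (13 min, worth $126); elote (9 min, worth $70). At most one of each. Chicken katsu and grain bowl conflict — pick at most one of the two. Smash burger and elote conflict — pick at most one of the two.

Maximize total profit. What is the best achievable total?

By profit per min: smash burger 18.50, gyoza plate 12.80, chicken katsu 10.82 lead.
Filling by ratio: smash burger + mushroom risotto + chicken katsu + gyoza plate + bao buns for 616, with 8 min left unused.
The 13 min tied up in bao buns is better spent on loaded fries — total rises to 627 (62 min).

627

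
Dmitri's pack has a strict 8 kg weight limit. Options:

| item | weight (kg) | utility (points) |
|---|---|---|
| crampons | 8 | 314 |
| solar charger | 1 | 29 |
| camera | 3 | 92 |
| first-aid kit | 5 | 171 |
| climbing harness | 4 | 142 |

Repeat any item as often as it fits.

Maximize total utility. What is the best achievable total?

The ratio ordering already packs tightly: crampons, 8 kg, 314.
Every other selection either busts 8 kg or fails to beat 314.

314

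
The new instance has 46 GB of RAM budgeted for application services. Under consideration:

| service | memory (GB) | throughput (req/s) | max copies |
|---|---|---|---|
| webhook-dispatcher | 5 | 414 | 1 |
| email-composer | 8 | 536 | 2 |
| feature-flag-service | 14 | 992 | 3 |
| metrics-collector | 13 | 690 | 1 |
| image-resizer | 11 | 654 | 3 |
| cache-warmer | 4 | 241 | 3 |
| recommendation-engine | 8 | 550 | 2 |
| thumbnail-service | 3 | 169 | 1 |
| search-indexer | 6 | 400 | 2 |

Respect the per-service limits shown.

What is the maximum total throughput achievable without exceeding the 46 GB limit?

3217

A density-first pass picks webhook-dispatcher + 2×feature-flag-service + cache-warmer + recommendation-engine — 3189 at 45 GB.
Dropping webhook-dispatcher and recommendation-engine frees 13 GB; slotting in feature-flag-service (14 GB) lifts the total to 3217 at 46 GB.
Every other selection either busts 46 GB or exceeds an availability limit or fails to beat 3217.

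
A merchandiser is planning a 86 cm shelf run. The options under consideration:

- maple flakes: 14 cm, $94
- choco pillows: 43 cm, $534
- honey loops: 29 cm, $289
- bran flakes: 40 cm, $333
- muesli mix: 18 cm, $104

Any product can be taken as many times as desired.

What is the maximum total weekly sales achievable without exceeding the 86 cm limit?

The ratio ordering already packs tightly: 2×choco pillows, 86 cm, 1068.
No other feasible combination exceeds 1068.

1068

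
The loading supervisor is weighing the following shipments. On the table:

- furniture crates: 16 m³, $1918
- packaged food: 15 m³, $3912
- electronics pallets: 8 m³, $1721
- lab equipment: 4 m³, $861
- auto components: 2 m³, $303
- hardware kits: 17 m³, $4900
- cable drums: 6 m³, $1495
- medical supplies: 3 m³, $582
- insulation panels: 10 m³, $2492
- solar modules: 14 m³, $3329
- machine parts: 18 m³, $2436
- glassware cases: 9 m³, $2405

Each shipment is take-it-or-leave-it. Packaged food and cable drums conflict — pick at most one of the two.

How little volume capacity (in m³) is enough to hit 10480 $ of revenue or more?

Minimise m³ subject to total revenue ≥ 10480.
packaged food + electronics pallets + hardware kits: 10533 revenue at 40 m³.
Any bundle with less than 40 m³ falls short of 10480.

40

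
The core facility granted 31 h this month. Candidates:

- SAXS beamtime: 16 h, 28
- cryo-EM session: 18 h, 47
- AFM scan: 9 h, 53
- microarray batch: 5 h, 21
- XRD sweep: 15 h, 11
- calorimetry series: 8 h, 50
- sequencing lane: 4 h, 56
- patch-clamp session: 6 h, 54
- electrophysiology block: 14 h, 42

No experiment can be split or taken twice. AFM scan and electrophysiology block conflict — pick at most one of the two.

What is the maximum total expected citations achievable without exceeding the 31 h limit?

213

By expected citations per h: sequencing lane 14.00, patch-clamp session 9.00, calorimetry series 6.25 lead.
Taking AFM scan + calorimetry series + sequencing lane + patch-clamp session: 27 h used, 213 in expected citations.
Next best is AFM scan + microarray batch + sequencing lane + patch-clamp session at 184 (24 h) — short by 29.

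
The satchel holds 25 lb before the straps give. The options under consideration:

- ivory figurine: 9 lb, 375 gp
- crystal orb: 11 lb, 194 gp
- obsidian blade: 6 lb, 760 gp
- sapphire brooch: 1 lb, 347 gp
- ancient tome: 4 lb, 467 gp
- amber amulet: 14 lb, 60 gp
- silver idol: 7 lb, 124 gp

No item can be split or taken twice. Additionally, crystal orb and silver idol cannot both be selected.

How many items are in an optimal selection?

4

Optimal total is 1949.
ivory figurine + obsidian blade + sapphire brooch + ancient tome hits 1949 at 20 lb.
Any selection reaching 1949 contains exactly 4 items.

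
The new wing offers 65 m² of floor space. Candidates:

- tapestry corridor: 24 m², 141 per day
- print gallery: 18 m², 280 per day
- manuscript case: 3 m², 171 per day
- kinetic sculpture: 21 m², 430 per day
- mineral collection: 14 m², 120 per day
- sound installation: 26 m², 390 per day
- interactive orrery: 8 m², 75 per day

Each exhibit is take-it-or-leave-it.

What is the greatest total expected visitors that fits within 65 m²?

1111

Ranking by ratio (expected visitors/m²): manuscript case 57.00, kinetic sculpture 20.48, print gallery 15.56.
A density-first pass picks print gallery + manuscript case + kinetic sculpture + mineral collection + interactive orrery — 1076 at 64 m².
Replace print gallery and interactive orrery with sound installation: the trade gains 35 net, giving 1111 at 64 m².
Every other selection either busts 65 m² or fails to beat 1111.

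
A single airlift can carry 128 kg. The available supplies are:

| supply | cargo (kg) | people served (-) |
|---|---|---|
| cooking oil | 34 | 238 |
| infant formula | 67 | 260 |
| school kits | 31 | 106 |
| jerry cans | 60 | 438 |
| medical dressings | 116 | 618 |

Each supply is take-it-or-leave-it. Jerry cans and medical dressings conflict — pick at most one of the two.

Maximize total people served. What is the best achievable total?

782

Density check — jerry cans 7.30, cooking oil 7.00, medical dressings 5.33 are the best per kg.
Cooking oil + school kits + jerry cans uses 125 of the 128 kg and totals 782.
No other feasible combination exceeds 782.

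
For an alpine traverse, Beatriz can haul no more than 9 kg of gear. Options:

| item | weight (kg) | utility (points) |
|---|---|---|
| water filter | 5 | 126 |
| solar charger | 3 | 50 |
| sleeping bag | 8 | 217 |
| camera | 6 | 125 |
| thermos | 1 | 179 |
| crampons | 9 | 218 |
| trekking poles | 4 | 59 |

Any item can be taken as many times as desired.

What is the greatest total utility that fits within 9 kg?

1611

Density check — thermos 179.00, sleeping bag 27.12, water filter 25.20 are the best per kg.
Taking 9×thermos: 9 kg used, 1611 in utility.
Nothing else within 9 kg beats 1611.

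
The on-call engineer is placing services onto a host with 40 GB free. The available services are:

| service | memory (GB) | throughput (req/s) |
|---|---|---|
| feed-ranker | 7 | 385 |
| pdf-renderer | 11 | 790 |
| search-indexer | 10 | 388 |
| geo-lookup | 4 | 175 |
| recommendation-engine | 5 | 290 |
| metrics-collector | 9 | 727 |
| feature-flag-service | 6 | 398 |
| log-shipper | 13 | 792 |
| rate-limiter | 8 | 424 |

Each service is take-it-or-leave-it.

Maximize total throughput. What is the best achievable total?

2707

Density check — metrics-collector 80.78, pdf-renderer 71.82, feature-flag-service 66.33 are the best per GB.
Taking pdf-renderer + metrics-collector + feature-flag-service + log-shipper: 39 GB used, 2707 in throughput.
An exhaustive check of the 512 subsets confirms 2707.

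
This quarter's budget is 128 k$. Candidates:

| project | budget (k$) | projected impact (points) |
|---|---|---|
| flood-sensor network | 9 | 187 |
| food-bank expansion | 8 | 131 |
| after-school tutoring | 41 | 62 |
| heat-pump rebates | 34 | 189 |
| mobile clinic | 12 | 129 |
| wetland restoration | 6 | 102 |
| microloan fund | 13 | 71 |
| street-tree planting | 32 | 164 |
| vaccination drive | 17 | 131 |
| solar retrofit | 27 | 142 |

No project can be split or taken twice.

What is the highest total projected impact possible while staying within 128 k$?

1082

By projected impact per k$: flood-sensor network 20.78, wetland restoration 17.00, food-bank expansion 16.38, mobile clinic 10.75 lead.
Taking flood-sensor network + food-bank expansion + heat-pump rebates + mobile clinic + wetland restoration + microloan fund + vaccination drive + solar retrofit: 126 k$ used, 1082 in projected impact.
An exhaustive check of the 1024 subsets confirms 1082.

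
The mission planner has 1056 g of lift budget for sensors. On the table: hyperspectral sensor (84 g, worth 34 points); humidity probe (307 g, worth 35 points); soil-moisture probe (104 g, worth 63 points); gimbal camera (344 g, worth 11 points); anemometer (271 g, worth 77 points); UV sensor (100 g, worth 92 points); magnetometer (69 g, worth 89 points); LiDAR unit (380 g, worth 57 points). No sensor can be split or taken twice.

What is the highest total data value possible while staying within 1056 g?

Hyperspectral sensor + soil-moisture probe + anemometer + UV sensor + magnetometer + LiDAR unit uses 1008 of the 1056 g and totals 412.

412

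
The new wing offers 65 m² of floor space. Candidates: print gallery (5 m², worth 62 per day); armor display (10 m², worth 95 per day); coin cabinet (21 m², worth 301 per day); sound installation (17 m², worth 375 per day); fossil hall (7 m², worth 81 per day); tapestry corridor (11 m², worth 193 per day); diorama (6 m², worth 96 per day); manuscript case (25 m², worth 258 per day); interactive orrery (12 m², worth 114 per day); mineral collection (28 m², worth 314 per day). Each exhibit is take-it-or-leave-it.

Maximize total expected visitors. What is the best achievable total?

1060

Taking the top-ratio exhibits first gives print gallery + coin cabinet + sound installation + tapestry corridor + diorama for 1027 (60 m²).
The 5 m² tied up in print gallery is better spent on armor display — total rises to 1060 (65 m²).
Every other selection either busts 65 m² or fails to beat 1060.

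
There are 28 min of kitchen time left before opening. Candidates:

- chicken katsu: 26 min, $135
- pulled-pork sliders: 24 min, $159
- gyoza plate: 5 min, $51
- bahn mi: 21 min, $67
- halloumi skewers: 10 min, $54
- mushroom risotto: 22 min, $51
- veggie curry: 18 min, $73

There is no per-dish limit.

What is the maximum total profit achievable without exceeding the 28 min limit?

Taking 5×gyoza plate: 25 min used, 255 in profit.
That's the maximum — no swap from here does better than 255.

255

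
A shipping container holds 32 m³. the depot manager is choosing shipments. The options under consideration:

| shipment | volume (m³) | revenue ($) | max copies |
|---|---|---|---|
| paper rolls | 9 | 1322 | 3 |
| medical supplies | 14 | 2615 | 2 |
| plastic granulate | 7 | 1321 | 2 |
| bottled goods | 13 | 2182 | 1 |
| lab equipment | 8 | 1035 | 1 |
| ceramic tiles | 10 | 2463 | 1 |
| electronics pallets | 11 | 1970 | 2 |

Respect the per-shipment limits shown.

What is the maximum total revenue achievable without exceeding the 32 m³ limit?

6403

A density-first pass picks 2×plastic granulate + lab equipment + ceramic tiles — 6140 at 32 m³.
Dropping 2×plastic granulate and lab equipment frees 22 m³; slotting in 2×electronics pallets (22 m³) lifts the total to 6403 at 32 m³.
Every other selection either busts 32 m³ or exceeds an availability limit or fails to beat 6403.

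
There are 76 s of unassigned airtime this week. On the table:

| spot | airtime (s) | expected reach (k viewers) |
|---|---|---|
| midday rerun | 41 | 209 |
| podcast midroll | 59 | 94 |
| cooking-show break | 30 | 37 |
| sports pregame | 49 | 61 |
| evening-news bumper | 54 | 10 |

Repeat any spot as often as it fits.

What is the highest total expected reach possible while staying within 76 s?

By expected reach per s: midday rerun 5.10, podcast midroll 1.59, sports pregame 1.24 lead.
The ratio ordering already packs tightly: midday rerun + cooking-show break, 71 s, 246.
That's the maximum — no swap from here does better than 246.

246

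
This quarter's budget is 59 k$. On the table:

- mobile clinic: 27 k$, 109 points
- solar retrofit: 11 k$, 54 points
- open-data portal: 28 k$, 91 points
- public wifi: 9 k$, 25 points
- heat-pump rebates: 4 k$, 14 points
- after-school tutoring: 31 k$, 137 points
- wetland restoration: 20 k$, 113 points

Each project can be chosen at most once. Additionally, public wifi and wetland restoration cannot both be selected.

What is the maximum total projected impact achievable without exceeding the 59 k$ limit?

276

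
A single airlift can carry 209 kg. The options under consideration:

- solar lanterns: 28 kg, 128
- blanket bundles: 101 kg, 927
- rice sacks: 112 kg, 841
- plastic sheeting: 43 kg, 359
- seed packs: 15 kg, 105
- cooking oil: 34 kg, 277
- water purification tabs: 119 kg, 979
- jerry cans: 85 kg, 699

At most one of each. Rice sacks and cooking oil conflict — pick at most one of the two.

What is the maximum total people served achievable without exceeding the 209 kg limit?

A density-first pass picks blanket bundles + plastic sheeting + seed packs + cooking oil — 1668 at 193 kg.
Replace plastic sheeting and cooking oil with jerry cans: the trade gains 63 net, giving 1731 at 201 kg.
That's the maximum — no feasible swap from here does better than 1731.

1731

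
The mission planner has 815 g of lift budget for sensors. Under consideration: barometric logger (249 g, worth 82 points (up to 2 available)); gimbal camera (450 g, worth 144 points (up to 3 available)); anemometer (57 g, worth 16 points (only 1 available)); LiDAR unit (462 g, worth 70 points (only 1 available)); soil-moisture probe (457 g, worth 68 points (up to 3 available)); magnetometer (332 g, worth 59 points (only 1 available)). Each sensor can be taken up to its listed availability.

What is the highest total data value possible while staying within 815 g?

242

Greedy by ratio would take 2×barometric logger + anemometer: 555 g used, total 180.
Dropping barometric logger frees 249 g; slotting in gimbal camera (450 g) lifts the total to 242 at 756 g.
The spare 59 g is too small for any remaining sensor, and no exchange beats 242.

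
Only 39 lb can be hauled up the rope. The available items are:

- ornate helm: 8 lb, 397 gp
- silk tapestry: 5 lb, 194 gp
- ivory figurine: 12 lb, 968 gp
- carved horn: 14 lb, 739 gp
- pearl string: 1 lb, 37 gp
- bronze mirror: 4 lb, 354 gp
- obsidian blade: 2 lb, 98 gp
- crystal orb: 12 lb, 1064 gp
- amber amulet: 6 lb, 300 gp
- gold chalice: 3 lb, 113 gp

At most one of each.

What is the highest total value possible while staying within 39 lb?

A density-first pass picks ivory figurine + bronze mirror + obsidian blade + crystal orb + amber amulet + gold chalice — 2897 at 39 lb.
Dropping amber amulet and gold chalice frees 9 lb; slotting in ornate helm + pearl string (9 lb) lifts the total to 2918 at 39 lb.

2918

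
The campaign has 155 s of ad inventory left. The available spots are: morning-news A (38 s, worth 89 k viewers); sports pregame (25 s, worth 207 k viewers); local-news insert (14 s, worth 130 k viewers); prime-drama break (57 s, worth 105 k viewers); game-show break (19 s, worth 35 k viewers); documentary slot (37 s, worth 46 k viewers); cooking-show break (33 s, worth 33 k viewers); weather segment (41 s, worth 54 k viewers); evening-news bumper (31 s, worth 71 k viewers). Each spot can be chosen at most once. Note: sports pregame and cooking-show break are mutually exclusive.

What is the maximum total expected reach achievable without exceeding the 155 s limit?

566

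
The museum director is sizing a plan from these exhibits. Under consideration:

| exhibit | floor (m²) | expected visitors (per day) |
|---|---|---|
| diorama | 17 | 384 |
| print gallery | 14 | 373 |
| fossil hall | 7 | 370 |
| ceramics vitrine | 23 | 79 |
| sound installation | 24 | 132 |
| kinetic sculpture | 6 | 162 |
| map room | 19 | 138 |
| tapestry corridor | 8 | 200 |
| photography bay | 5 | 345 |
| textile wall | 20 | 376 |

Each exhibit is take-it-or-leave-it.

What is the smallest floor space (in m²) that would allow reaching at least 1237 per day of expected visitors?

32

Look for the lowest-floor combination reaching 1237.
print gallery + fossil hall + kinetic sculpture + photography bay reaches 1250 using 32 m².
No combination under 32 m² hits 1237.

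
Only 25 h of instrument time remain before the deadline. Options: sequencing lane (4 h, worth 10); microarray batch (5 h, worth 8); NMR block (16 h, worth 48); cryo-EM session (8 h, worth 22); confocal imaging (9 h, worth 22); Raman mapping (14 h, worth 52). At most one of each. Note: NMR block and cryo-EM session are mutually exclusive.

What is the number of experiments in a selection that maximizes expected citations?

Best achievable expected citations is 74.
For example cryo-EM session + Raman mapping achieves it, using 22 h.
Any selection reaching 74 contains exactly 2 experiments.

2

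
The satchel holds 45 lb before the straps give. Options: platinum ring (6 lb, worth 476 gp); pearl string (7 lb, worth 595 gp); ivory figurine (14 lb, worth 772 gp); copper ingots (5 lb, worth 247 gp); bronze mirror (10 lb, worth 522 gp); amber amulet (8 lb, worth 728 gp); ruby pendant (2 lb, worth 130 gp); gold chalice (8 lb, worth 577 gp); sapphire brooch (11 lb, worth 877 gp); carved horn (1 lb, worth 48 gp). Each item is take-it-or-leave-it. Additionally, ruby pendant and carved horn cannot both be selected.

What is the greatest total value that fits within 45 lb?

3500

Density check — amber amulet 91.00, pearl string 85.00, sapphire brooch 79.73, platinum ring 79.33 are the best per lb.
Best packing: platinum ring + pearl string + copper ingots + amber amulet + gold chalice + sapphire brooch — 45 lb, 3500 total.
The closest alternative, platinum ring + pearl string + amber amulet + ruby pendant + gold chalice + sapphire brooch, reaches only 3383.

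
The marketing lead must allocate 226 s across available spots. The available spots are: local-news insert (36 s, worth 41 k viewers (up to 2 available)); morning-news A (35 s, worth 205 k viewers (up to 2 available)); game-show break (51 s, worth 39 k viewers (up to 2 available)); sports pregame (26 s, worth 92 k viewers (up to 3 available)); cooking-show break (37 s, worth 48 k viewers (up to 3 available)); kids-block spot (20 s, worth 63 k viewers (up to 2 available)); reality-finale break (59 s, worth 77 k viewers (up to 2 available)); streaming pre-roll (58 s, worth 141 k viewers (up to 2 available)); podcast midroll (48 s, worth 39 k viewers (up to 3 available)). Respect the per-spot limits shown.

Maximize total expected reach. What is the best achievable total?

890

Taking the top-ratio spots first gives 2×morning-news A + 3×sports pregame + cooking-show break + 2×kids-block spot for 860 (225 s).
Dropping cooking-show break and kids-block spot frees 57 s; slotting in streaming pre-roll (58 s) lifts the total to 890 at 226 s.
Every other selection either busts 226 s or exceeds an availability limit or fails to beat 890.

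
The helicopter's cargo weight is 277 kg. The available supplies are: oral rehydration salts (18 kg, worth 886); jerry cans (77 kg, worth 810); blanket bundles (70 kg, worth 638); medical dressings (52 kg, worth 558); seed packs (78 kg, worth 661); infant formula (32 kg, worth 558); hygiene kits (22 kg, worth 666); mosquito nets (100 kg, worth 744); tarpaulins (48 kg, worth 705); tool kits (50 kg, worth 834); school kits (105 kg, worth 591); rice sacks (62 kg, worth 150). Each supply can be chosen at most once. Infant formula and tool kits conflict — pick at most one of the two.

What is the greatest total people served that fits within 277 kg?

Taking oral rehydration salts + jerry cans + medical dressings + hygiene kits + tarpaulins + tool kits: 267 kg used, 4459 in people served.
The spare 10 kg is too small for any remaining supply, and no feasible exchange beats 4459.

4459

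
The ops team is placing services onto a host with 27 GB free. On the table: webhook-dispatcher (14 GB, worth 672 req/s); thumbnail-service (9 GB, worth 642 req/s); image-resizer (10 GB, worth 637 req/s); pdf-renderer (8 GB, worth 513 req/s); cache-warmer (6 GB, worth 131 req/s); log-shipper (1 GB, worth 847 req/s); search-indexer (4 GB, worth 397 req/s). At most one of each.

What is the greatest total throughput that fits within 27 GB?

2523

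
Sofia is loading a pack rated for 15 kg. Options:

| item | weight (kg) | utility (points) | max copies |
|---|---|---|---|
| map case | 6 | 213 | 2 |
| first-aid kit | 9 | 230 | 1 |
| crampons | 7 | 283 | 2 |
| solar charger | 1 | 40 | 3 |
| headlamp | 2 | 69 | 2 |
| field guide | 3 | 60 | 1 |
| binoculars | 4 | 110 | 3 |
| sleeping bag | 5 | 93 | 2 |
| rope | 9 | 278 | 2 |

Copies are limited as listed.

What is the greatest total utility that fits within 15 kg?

606

By utility per kg: crampons 40.43, solar charger 40.00, map case 35.50, headlamp 34.50 lead.
Taking 2×crampons + solar charger: 15 kg used, 606 in utility.
That's the maximum — no swap from here does better than 606.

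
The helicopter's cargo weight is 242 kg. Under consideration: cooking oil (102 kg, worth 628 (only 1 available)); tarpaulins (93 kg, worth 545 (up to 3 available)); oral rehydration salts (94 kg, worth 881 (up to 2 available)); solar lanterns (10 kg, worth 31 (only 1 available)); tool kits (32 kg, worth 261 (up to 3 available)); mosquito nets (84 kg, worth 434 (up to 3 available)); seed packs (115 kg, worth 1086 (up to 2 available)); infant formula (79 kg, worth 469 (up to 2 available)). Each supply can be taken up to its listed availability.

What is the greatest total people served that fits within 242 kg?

2228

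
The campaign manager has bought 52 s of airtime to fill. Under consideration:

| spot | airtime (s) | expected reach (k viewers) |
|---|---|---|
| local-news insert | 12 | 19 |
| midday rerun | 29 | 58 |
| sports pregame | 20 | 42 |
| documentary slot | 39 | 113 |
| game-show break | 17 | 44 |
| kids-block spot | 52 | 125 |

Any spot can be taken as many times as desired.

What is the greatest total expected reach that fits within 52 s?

Best packing: local-news insert + documentary slot — 51 s, 132 total.
Every other selection either busts 52 s or fails to beat 132.

132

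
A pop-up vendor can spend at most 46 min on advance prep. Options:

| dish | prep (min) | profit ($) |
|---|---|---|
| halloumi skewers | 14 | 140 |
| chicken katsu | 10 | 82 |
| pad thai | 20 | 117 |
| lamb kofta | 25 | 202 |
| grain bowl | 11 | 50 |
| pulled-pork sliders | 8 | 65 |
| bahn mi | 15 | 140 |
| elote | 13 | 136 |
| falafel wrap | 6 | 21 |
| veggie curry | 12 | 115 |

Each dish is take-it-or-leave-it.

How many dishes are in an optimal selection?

4

Optimal total is 423.
halloumi skewers + chicken katsu + pulled-pork sliders + elote hits 423 at 45 min.
Any selection reaching 423 contains exactly 4 dishes.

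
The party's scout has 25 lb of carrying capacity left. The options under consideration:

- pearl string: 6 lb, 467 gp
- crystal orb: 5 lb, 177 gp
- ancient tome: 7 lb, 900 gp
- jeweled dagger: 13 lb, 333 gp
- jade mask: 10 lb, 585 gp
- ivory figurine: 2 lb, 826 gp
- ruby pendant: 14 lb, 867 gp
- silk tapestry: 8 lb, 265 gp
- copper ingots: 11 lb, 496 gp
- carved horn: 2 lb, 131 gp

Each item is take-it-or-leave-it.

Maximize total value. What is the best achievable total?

Greedy by ratio would take pearl string + crystal orb + ancient tome + ivory figurine + carved horn: 22 lb used, total 2501.
Dropping crystal orb and carved horn frees 7 lb; slotting in jade mask (10 lb) lifts the total to 2778 at 25 lb.
Nothing else within 25 lb beats 2778.

2778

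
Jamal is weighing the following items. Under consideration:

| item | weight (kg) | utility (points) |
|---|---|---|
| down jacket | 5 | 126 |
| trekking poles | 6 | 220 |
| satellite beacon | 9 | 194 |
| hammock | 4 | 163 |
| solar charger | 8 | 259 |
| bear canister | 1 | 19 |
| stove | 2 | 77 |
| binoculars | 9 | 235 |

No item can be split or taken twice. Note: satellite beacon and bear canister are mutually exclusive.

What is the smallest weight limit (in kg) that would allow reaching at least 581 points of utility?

17

Minimise kg subject to total utility ≥ 581.
Taking down jacket + trekking poles + hammock + stove gives 586 (≥ 581) for 17 kg.
Any bundle with less than 17 kg falls short of 581.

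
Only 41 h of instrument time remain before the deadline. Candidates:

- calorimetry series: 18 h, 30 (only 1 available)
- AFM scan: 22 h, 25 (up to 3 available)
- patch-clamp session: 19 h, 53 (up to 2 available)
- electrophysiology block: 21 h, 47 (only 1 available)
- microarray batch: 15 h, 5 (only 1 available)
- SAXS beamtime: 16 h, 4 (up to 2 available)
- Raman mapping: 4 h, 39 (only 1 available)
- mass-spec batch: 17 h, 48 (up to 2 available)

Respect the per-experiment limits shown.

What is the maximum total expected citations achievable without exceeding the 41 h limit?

Greedy by ratio would take Raman mapping + 2×mass-spec batch: 38 h used, total 135.
Dropping mass-spec batch frees 17 h; slotting in patch-clamp session (19 h) lifts the total to 140 at 40 h.
That's the maximum — no swap from here does better than 140.

140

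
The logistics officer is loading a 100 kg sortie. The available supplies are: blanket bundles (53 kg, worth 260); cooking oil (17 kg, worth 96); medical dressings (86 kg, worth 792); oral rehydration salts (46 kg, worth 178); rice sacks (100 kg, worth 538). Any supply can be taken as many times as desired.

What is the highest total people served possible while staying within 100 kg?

Taking medical dressings: 86 kg used, 792 in people served.
The spare 14 kg is too small for any remaining supply, and no exchange beats 792.

792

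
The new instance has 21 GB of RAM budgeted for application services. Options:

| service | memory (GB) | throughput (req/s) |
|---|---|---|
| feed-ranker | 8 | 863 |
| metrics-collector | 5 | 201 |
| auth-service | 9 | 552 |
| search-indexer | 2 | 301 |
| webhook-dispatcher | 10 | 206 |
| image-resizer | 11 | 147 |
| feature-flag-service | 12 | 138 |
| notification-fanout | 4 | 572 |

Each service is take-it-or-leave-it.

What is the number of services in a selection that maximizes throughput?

3

Optimal total is 1987.
For example feed-ranker + auth-service + notification-fanout achieves it, using 21 GB.
All optima have 3 services.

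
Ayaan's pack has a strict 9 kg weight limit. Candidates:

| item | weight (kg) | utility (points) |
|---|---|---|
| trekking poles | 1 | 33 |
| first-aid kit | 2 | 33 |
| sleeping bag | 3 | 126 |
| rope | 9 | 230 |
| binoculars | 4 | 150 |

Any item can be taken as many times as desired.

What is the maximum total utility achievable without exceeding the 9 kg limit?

The ratio ordering already packs tightly: 3×sleeping bag, 9 kg, 378.
Nothing else within 9 kg beats 378.

378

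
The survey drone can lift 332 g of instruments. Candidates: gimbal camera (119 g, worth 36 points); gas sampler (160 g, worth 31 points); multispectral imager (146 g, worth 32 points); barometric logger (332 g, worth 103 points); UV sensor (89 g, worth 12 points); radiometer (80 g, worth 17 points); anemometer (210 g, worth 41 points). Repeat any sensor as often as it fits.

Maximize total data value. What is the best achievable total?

103

Best packing: barometric logger — 332 g, 103 total.
Every other selection either busts 332 g or fails to beat 103.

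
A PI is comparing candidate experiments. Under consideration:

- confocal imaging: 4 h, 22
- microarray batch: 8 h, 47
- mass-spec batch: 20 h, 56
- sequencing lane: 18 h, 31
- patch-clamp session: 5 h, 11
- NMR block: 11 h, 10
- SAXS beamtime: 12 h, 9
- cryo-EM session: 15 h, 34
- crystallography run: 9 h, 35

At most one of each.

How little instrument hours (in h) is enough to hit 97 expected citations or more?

21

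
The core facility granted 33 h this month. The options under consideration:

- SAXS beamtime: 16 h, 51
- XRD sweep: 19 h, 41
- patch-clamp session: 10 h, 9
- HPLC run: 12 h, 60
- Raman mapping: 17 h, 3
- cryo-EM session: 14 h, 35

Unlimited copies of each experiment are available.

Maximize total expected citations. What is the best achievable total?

120

2×HPLC run uses 24 of the 33 h and totals 120.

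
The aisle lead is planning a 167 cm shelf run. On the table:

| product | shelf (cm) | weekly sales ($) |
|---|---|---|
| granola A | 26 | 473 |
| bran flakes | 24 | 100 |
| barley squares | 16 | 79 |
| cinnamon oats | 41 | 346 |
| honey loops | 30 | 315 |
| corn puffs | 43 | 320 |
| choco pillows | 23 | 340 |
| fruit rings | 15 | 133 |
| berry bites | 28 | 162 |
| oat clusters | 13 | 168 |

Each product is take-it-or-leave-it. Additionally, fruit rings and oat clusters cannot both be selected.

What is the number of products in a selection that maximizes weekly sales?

6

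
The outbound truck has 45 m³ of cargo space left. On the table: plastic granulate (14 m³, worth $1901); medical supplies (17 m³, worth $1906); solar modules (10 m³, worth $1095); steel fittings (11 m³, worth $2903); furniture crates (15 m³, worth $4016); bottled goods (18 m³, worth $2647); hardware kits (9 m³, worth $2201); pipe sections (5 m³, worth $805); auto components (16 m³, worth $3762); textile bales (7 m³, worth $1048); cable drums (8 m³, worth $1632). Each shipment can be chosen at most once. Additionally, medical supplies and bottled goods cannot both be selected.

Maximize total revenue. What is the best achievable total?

10784

Density check — furniture crates 267.73, steel fittings 263.91, hardware kits 244.56 are the best per m³.
Greedy by ratio would take steel fittings + furniture crates + hardware kits + cable drums: 43 m³ used, total 10752.
The 19 m³ tied up in steel fittings and cable drums is better spent on pipe sections + auto components — total rises to 10784 (45 m³).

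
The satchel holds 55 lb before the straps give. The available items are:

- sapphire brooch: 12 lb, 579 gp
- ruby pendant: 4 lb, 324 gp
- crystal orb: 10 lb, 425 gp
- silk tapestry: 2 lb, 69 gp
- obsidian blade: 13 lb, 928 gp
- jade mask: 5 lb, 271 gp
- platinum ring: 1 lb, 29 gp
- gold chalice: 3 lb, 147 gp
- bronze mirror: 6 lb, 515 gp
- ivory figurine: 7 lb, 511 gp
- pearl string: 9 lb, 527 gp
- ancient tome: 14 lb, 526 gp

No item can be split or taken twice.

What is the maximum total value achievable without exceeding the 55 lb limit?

3560

Taking the top-ratio items first gives ruby pendant + silk tapestry + obsidian blade + jade mask + platinum ring + gold chalice + bronze mirror + ivory figurine + pearl string for 3321 (50 lb).
Replace silk tapestry and jade mask with sapphire brooch: the trade gains 239 net, giving 3560 at 55 lb.
Runner-up sapphire brooch + ruby pendant + obsidian blade + gold chalice + bronze mirror + ivory figurine + pearl string tops out at 3531.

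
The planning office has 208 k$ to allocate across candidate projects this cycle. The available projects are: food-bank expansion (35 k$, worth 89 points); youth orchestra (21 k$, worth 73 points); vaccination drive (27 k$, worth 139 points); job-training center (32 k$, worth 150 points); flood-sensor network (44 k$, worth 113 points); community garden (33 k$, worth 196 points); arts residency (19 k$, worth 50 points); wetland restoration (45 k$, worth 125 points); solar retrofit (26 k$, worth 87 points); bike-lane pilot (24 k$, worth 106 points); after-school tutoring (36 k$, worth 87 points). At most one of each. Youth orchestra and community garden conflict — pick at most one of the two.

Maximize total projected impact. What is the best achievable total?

853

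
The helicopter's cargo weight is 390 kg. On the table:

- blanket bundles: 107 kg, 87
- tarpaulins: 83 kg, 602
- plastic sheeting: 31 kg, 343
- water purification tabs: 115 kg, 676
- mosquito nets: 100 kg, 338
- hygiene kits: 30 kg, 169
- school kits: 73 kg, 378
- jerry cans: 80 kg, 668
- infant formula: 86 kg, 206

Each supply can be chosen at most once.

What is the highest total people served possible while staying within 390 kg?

A density-first pass picks tarpaulins + plastic sheeting + water purification tabs + hygiene kits + jerry cans — 2458 at 339 kg.
Dropping hygiene kits frees 30 kg; slotting in school kits (73 kg) lifts the total to 2667 at 382 kg.
Next best is tarpaulins + water purification tabs + hygiene kits + school kits + jerry cans at 2493 (381 kg) — short by 174.

2667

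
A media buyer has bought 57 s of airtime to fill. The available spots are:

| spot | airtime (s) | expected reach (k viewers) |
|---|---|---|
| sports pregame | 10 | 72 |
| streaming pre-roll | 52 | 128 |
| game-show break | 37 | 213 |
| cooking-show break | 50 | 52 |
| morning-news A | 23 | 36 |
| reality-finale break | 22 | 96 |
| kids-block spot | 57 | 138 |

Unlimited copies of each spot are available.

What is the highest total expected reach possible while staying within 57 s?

By expected reach per s: sports pregame 7.20, game-show break 5.76, reality-finale break 4.36, streaming pre-roll 2.46 lead.
Taking 5×sports pregame: 50 s used, 360 in expected reach.
No other feasible combination exceeds 360.

360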